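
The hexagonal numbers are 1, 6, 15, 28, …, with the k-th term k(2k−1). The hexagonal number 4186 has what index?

46

Set n(2n−1) = 4186, giving 2n² − n − 4186 = 0.
The discriminant is 1 + 8·4186 = 33489, and √33489 = 183.
So n = (1 + 183) / 4 = 184/4 = 46.
Check: 46·(2·46 − 1) = 4186. ✓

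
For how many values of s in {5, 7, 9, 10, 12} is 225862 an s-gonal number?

1

s = 5: P(5, 388) = 225622 and P(5, 389) = 226787; 225862 is not s-gonal.
s = 7: P(7, 300) = 224550 and P(7, 301) = 226051; 225862 is not s-gonal.
s = 9: P(9, 254) = 225171 and P(9, 255) = 226950; 225862 is not s-gonal.
s = 10: P(10, 238) = 225862. ✓
s = 12: P(12, 212) = 223872 and P(12, 213) = 225993; 225862 is not s-gonal.
Hits: s ∈ {10} → 1.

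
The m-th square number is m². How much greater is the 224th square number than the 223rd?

n² − (n−1)² = 2n − 1, so 224² − 223² = 2·224 − 1 = 447.

447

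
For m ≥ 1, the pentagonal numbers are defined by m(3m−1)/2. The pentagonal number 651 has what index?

21

Set n(3n−1)/2 = 651, giving 3n² − n − 1302 = 0.
The discriminant is 1 + 24·651 = 15625, and √15625 = 125.
So n = (1 + 125) / 6 = 126/6 = 21.
Check: 21·(3·21 − 1)/2 = 651. ✓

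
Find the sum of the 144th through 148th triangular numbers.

53660

Σ i(i+1)/2 = (Σi² + Σi) / 2 over i = 144..148.
Σi = 11026 − 10296 = 730 and Σi² = 1091574 − 984984 = 106590.
(1·106590 + 1·730) / 2 = 107320/2 = 53660.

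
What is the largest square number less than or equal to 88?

Solve n² ≤ 88 for integer n.
n = 9 gives 81 ≤ 88, while n = 10 gives 100 > 88; so the answer is 81.

81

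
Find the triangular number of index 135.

135·136/2 = 18360/2 = 9180.

9180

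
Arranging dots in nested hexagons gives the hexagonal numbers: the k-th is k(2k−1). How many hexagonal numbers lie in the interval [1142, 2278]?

The n-th hexagonal number is n(2n−1).
Smallest index with value ≥ 1142: n = 25 (giving 1225).
Largest index with value ≤ 2278: n = 34 (giving 2278).
Indices 25 through 34: 10 terms.

10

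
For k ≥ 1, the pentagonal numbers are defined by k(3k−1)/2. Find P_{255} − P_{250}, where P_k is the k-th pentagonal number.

255·(3·255 − 1)/2 = 97410 and 250·(3·250 − 1)/2 = 93625.
Difference: 97410 − 93625 = 3785.

3785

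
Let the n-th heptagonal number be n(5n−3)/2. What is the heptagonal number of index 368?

The 368th heptagonal number is n(5n−3)/2 with n = 368.
368·(5·368 − 3)/2 = 368·1837/2 = 338008.

338008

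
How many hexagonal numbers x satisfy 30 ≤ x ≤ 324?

8

The n-th hexagonal number is n(2n−1).
Smallest index with value ≥ 30: n = 5 (giving 45).
Largest index with value ≤ 324: n = 12 (giving 276).
Indices 5 through 12: 8 terms.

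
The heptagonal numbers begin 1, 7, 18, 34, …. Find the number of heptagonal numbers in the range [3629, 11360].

29

The n-th heptagonal number is n(5n−3)/2.
Smallest index with value ≥ 3629: n = 39 (giving 3744).
Largest index with value ≤ 11360: n = 67 (giving 11122).
Indices 39 through 67: 29 terms.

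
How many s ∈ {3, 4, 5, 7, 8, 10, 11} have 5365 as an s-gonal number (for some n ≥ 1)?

1

s = 3: P(3, 103) = 5356 and P(3, 104) = 5460; 5365 is not s-gonal.
s = 4: P(4, 73) = 5329 and P(4, 74) = 5476; 5365 is not s-gonal.
s = 5: P(5, 59) = 5192 and P(5, 60) = 5370; 5365 is not s-gonal.
s = 7: P(7, 46) = 5221 and P(7, 47) = 5452; 5365 is not s-gonal.
s = 8: P(8, 42) = 5208 and P(8, 43) = 5461; 5365 is not s-gonal.
s = 10: P(10, 37) = 5365. ✓
s = 11: P(11, 34) = 5083 and P(11, 35) = 5390; 5365 is not s-gonal.
Hits: s ∈ {10} → 1.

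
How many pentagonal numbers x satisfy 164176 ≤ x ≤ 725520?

365

The n-th pentagonal number is n(3n−1)/2.
Smallest index with value ≥ 164176: n = 331 (giving 164176).
Largest index with value ≤ 725520: n = 695 (giving 724190).
Indices 331 through 695: 365 terms.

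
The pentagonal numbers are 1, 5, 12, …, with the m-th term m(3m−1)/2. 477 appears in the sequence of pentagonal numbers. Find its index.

Set n(3n−1)/2 = 477, giving 3n² − n − 954 = 0.
So n = (1 + 107) / 6 = 108/6 = 18.
Check: 18·(3·18 − 1)/2 = 477. ✓

18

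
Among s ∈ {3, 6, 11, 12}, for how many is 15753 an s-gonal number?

s = 3: P(3, 177) = 15753. ✓
s = 6: P(6, 89) = 15753. ✓
s = 11: P(11, 59) = 15458 and P(11, 60) = 15990; 15753 is not s-gonal.
s = 12: P(12, 56) = 15456 and P(12, 57) = 16017; 15753 is not s-gonal.
Hits: s ∈ {3, 6} → 2.

2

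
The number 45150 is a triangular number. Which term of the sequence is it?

300

Set n(n+1)/2 = 45150, giving n² + n − 90300 = 0.
The discriminant is 1 + 8·45150 = 361201, and √361201 = 601.
So n = (-1 + 601) / 2 = 600/2 = 300.
Check: 300·301/2 = 45150. ✓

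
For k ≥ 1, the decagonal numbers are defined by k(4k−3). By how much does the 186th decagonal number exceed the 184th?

186·(4·186 − 3) = 137826 and 184·(4·184 − 3) = 134872.
Difference: 137826 − 134872 = 2954.

2954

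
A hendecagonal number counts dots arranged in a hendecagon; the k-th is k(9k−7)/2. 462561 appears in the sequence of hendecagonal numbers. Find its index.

Set n(9n−7)/2 = 462561, giving 9n² − 7n − 925122 = 0.
The discriminant is 49 + 72·462561 = 33304441, and √33304441 = 5771.
So n = (7 + 5771) / 18 = 5778/18 = 321.

321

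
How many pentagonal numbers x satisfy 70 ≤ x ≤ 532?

The n-th pentagonal number is n(3n−1)/2.
Smallest index with value ≥ 70: n = 7 (giving 70).
Largest index with value ≤ 532: n = 19 (giving 532).
Indices 7 through 19: 13 terms.

13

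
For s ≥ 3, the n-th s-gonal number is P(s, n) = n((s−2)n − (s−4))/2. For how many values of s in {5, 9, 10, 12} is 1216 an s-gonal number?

s = 5: P(5, 28) = 1162 and P(5, 29) = 1247; 1216 is not s-gonal.
s = 9: P(9, 19) = 1216. ✓
s = 10: P(10, 17) = 1105 and P(10, 18) = 1242; 1216 is not s-gonal.
s = 12: P(12, 16) = 1216. ✓
Hits: s ∈ {9, 12} → 2.

2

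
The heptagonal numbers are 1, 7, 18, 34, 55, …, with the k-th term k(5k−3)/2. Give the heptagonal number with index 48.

The 48th heptagonal number is n(5n−3)/2 with n = 48.
48·(5·48 − 3)/2 = 48·237/2 = 5688.

5688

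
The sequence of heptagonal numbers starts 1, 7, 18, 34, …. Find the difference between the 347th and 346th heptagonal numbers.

Consecutive heptagonal numbers differ by 5n − 4: here 5·347 − 4 = 1731.

1731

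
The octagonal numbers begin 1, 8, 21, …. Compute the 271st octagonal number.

The 271st octagonal number is n(3n−2) with n = 271.
271·(3·271 − 2) = 271·811 = 219781.

219781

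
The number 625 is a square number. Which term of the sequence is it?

25

We need n² = 625, so n = √625 = 25.
Check: 25² = 625. ✓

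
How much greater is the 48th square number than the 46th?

48² = 2304 and 46² = 2116.
Difference: 2304 − 2116 = 188.

188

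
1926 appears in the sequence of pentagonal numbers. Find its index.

36

Set n(3n−1)/2 = 1926, giving 3n² − n − 3852 = 0.
The discriminant is 1 + 24·1926 = 46225, and √46225 = 215.
So n = (1 + 215) / 6 = 216/6 = 36.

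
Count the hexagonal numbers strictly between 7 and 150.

6

The n-th hexagonal number is n(2n−1).
Smallest index with value > 7: n = 3 (giving 15).
Largest index with value < 150: n = 8 (giving 120).
Indices 3 through 8: 6 terms.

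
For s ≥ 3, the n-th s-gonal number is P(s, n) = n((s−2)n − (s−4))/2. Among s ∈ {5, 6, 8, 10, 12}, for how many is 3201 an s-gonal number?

s = 5: P(5, 46) = 3151 and P(5, 47) = 3290; 3201 is not s-gonal.
s = 6: P(6, 40) = 3160 and P(6, 41) = 3321; 3201 is not s-gonal.
s = 8: P(8, 33) = 3201. ✓
s = 10: P(10, 28) = 3052 and P(10, 29) = 3277; 3201 is not s-gonal.
s = 12: P(12, 25) = 3025 and P(12, 26) = 3276; 3201 is not s-gonal.
Hits: s ∈ {8} → 1.

1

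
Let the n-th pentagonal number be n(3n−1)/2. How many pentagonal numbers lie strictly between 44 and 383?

11

The n-th pentagonal number is n(3n−1)/2.
Smallest index with value > 44: n = 6 (giving 51).
Largest index with value < 383: n = 16 (giving 376).
Indices 6 through 16: 11 terms.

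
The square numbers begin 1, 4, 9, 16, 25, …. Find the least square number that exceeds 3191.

Solve n² > 3191 for integer n.
The largest n with value ≤ 3191 is 56 (since 3136 ≤ 3191 < 3249), so the first above is n = 57, value 3249.

3249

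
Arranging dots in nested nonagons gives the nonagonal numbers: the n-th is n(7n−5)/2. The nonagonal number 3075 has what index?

30

Set n(7n−5)/2 = 3075, giving 7n² − 5n − 6150 = 0.
The discriminant is 25 + 56·3075 = 172225, and √172225 = 415.
So n = (5 + 415) / 14 = 420/14 = 30.
Check: 30·(7·30 − 5)/2 = 3075. ✓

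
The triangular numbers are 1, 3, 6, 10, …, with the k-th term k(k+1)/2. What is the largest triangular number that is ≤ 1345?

Solve n(n+1)/2 ≤ 1345 for integer n.
n = 51 gives 1326 ≤ 1345, while n = 52 gives 1378 > 1345; so the answer is 1326.

1326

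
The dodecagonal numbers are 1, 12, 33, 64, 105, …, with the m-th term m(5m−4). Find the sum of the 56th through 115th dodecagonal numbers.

Σ i(5i−4) = 5Σi² − 4Σi over i = 56..115.
Σi = 6670 − 1540 = 5130 and Σi² = 513590 − 56980 = 456610.
5·456610 − 4·5130 = 2262530.

2262530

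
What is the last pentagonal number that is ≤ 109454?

109215

Solve n(3n−1)/2 ≤ 109454 for integer n.
n = 270 gives 109215 ≤ 109454, while n = 271 gives 110026 > 109454; so the answer is 109215.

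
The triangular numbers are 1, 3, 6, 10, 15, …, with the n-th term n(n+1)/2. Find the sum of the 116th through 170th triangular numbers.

Σ i(i+1)/2 = (Σi² + Σi) / 2 over i = 116..170.
Σi = 14535 − 6670 = 7865 and Σi² = 1652145 − 513590 = 1138555.
(1·1138555 + 1·7865) / 2 = 1146420/2 = 573210.

573210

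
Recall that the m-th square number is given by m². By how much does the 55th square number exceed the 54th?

109

n² − (n−1)² = 2n − 1, so 55² − 54² = 2·55 − 1 = 109.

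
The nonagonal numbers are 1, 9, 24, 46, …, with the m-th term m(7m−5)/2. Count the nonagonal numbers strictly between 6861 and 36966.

59

The n-th nonagonal number is n(7n−5)/2.
Smallest index with value > 6861: n = 45 (giving 6975).
Largest index with value < 36966: n = 103 (giving 36874).
Indices 45 through 103: 59 terms.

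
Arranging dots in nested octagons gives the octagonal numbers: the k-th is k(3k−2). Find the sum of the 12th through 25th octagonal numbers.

14539

Σ i(3i−2) = 3Σi² − 2Σi over i = 12..25.
Σi = 325 − 66 = 259 and Σi² = 5525 − 506 = 5019.
3·5019 − 2·259 = 14539.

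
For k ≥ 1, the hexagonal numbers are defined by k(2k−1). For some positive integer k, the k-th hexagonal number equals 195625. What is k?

313

Set n(2n−1) = 195625, giving 2n² − n − 195625 = 0.
So n = (1 + 1251) / 4 = 1252/4 = 313.
Check: 313·(2·313 − 1) = 195625. ✓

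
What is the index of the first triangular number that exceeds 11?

5

Solve n(n+1)/2 > 11 for integer n.
The largest n with value ≤ 11 is 4 (since 10 ≤ 11 < 15), so the first above is n = 5, value 15.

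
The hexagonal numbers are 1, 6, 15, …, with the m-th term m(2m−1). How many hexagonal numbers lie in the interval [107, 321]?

5

The n-th hexagonal number is n(2n−1).
Smallest index with value ≥ 107: n = 8 (giving 120).
Largest index with value ≤ 321: n = 12 (giving 276).
Indices 8 through 12: 5 terms.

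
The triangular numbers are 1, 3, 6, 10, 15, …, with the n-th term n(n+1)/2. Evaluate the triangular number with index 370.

370·371/2 = 137270/2 = 68635.

68635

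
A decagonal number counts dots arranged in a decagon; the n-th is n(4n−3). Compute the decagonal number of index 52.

10660

The 52nd decagonal number is n(4n−3) with n = 52.
52·(4·52 − 3) = 52·205 = 10660.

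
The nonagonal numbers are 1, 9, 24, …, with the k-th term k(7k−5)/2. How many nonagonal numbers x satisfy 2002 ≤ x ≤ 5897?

The n-th nonagonal number is n(7n−5)/2.
Smallest index with value ≥ 2002: n = 25 (giving 2125).
Largest index with value ≤ 5897: n = 41 (giving 5781).
Indices 25 through 41: 17 terms.

17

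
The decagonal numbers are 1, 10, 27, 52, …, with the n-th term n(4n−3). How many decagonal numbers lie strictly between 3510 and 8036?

15

The n-th decagonal number is n(4n−3).
Smallest index with value > 3510: n = 31 (giving 3751).
Largest index with value < 8036: n = 45 (giving 7965).
Indices 31 through 45: 15 terms.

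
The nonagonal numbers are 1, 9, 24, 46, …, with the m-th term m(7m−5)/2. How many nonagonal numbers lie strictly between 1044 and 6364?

25

The n-th nonagonal number is n(7n−5)/2.
Smallest index with value > 1044: n = 18 (giving 1089).
Largest index with value < 6364: n = 42 (giving 6069).
Indices 18 through 42: 25 terms.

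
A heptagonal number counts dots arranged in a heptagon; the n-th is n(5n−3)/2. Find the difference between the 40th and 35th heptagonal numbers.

930

40·(5·40 − 3)/2 = 3940 and 35·(5·35 − 3)/2 = 3010.
Difference: 3940 − 3010 = 930.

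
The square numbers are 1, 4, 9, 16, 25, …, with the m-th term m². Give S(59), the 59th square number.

59² = 3481.

3481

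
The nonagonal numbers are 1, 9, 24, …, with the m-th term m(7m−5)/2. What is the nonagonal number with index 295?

303850

The 295th nonagonal number is n(7n−5)/2 with n = 295.
295·(7·295 − 5)/2 = 295·2060/2 = 295·1030 = 303850.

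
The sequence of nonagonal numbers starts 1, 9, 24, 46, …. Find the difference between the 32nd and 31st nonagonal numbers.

Consecutive nonagonal numbers differ by 7n − 6: here 7·32 − 6 = 218.

218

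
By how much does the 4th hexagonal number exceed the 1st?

4·(2·4 − 1) = 28 and 1·(2·1 − 1) = 1.
Difference: 28 − 1 = 27.

27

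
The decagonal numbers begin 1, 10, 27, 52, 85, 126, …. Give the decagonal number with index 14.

742

The 14th decagonal number is n(4n−3) with n = 14.
14·(4·14 − 3) = 14·53 = 742.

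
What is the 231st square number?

231² = 53361.

53361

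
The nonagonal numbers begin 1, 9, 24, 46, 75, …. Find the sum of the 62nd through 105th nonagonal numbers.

Σ i(7i−5)/2 = (7Σi² − 5Σi) / 2 over i = 62..105.
Σi = 5565 − 1891 = 3674 and Σi² = 391405 − 77531 = 313874.
(7·313874 − 5·3674) / 2 = 2178748/2 = 1089374.

1089374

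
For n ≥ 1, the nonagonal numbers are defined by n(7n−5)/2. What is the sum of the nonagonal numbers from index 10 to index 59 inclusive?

240425

Σ i(7i−5)/2 = (7Σi² − 5Σi) / 2 over i = 10..59.
Σi = 1770 − 45 = 1725 and Σi² = 70210 − 285 = 69925.
(7·69925 − 5·1725) / 2 = 480850/2 = 240425.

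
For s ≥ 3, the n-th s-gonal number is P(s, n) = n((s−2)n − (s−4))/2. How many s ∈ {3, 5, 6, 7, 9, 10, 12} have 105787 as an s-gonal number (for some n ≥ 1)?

s = 3: P(3, 459) = 105570 and P(3, 460) = 106030; 105787 is not s-gonal.
s = 5: P(5, 265) = 105205 and P(5, 266) = 106001; 105787 is not s-gonal.
s = 6: P(6, 230) = 105570 and P(6, 231) = 106491; 105787 is not s-gonal.
s = 7: P(7, 206) = 105781 and P(7, 207) = 106812; 105787 is not s-gonal.
s = 9: P(9, 174) = 105531 and P(9, 175) = 106750; 105787 is not s-gonal.
s = 10: P(10, 163) = 105787. ✓
s = 12: P(12, 145) = 104545 and P(12, 146) = 105996; 105787 is not s-gonal.
Hits: s ∈ {10} → 1.

1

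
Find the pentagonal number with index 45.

3015

The 45th pentagonal number is n(3n−1)/2 with n = 45.
45·(3·45 − 1)/2 = 45·134/2 = 45·67 = 3015.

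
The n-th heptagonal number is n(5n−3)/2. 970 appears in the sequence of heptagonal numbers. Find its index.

Set n(5n−3)/2 = 970, giving 5n² − 3n − 1940 = 0.
The discriminant is 9 + 40·970 = 38809, and √38809 = 197.
So n = (3 + 197) / 10 = 200/10 = 20.
Check: 20·(5·20 − 3)/2 = 970. ✓

20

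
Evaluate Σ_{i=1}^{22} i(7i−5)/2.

12650

Σ i(7i−5)/2 = (7Σi² − 5Σi) / 2 over i = 1..22.
Σi = 253 and Σi² = 3795.
(7·3795 − 5·253) / 2 = 25300/2 = 12650.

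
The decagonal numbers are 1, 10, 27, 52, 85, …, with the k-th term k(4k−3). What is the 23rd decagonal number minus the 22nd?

177

Consecutive decagonal numbers differ by 8n − 7: here 8·23 − 7 = 177.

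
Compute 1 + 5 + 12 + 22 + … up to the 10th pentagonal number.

550

Σ i(3i−1)/2 = (3Σi² − Σi) / 2 over i = 1..10.
Σi = 55 and Σi² = 385.
(3·385 − 1·55) / 2 = 1100/2 = 550.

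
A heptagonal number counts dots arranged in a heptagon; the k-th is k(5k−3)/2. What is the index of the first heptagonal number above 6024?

50

Solve n(5n−3)/2 > 6024 for integer n.
The largest n with value ≤ 6024 is 49 (since 5929 ≤ 6024 < 6175), so the first above is n = 50, value 6175.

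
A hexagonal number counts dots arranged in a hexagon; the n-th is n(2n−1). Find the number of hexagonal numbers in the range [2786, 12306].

The n-th hexagonal number is n(2n−1).
Smallest index with value ≥ 2786: n = 38 (giving 2850).
Largest index with value ≤ 12306: n = 78 (giving 12090).
Indices 38 through 78: 41 terms.

41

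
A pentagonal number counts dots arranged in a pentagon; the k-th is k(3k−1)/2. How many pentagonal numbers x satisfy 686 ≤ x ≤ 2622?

20

The n-th pentagonal number is n(3n−1)/2.
Smallest index with value ≥ 686: n = 22 (giving 715).
Largest index with value ≤ 2622: n = 41 (giving 2501).
Indices 22 through 41: 20 terms.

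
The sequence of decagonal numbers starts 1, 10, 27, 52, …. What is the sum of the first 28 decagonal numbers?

Σ i(4i−3) = 4Σi² − 3Σi over i = 1..28.
Σi = 406 and Σi² = 7714.
4·7714 − 3·406 = 29638.

29638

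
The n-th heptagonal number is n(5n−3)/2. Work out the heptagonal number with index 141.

49491

The 141st heptagonal number is n(5n−3)/2 with n = 141.
141·(5·141 − 3)/2 = 141·702/2 = 141·351 = 49491.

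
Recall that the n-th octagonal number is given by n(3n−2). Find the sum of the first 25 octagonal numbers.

15925

Σ i(3i−2) = 3Σi² − 2Σi over i = 1..25.
Σi = 325 and Σi² = 5525.
3·5525 − 2·325 = 15925.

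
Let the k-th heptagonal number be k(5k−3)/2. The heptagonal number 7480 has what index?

Set n(5n−3)/2 = 7480, giving 5n² − 3n − 14960 = 0.
The discriminant is 9 + 40·7480 = 299209, and √299209 = 547.
So n = (3 + 547) / 10 = 550/10 = 55.

55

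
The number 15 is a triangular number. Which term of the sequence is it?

5

Set n(n+1)/2 = 15, giving n² + n − 30 = 0.
So n = (-1 + 11) / 2 = 10/2 = 5.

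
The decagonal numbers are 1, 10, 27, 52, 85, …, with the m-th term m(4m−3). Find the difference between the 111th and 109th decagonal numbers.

111·(4·111 − 3) = 48951 and 109·(4·109 − 3) = 47197.
Difference: 48951 − 47197 = 1754.

1754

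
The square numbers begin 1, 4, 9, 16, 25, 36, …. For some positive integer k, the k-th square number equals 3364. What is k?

We need n² = 3364, so n = √3364 = 58.
Check: 58² = 3364. ✓

58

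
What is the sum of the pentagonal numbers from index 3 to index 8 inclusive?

282

Σ i(3i−1)/2 = (3Σi² − Σi) / 2 over i = 3..8.
Σi = 36 − 3 = 33 and Σi² = 204 − 5 = 199.
(3·199 − 1·33) / 2 = 564/2 = 282.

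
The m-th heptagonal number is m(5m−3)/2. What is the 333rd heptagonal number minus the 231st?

333·(5·333 − 3)/2 = 276723 and 231·(5·231 − 3)/2 = 133056.
Difference: 276723 − 133056 = 143667.

143667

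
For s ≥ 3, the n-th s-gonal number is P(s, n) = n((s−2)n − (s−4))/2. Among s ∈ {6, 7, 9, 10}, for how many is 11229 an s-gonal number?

s = 6: P(6, 75) = 11175 and P(6, 76) = 11476; 11229 is not s-gonal.
s = 7: P(7, 67) = 11122 and P(7, 68) = 11458; 11229 is not s-gonal.
s = 9: P(9, 57) = 11229. ✓
s = 10: P(10, 53) = 11077 and P(10, 54) = 11502; 11229 is not s-gonal.
Hits: s ∈ {9} → 1.

1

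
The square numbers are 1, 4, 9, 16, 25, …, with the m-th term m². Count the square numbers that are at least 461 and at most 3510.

The n-th square number is n².
Smallest index with value ≥ 461: n = 22 (giving 484).
Largest index with value ≤ 3510: n = 59 (giving 3481).
Indices 22 through 59: 38 terms.

38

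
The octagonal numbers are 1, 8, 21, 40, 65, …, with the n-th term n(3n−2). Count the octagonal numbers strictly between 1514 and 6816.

25

The n-th octagonal number is n(3n−2).
Smallest index with value > 1514: n = 23 (giving 1541).
Largest index with value < 6816: n = 47 (giving 6533).
Indices 23 through 47: 25 terms.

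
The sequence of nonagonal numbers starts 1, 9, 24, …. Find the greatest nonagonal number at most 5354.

5226

Solve n(7n−5)/2 ≤ 5354 for integer n.
n = 39 gives 5226 ≤ 5354, while n = 40 gives 5500 > 5354; so the answer is 5226.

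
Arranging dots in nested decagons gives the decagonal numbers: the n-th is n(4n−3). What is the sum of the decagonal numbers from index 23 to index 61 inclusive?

Σ i(4i−3) = 4Σi² − 3Σi over i = 23..61.
Σi = 1891 − 253 = 1638 and Σi² = 77531 − 3795 = 73736.
4·73736 − 3·1638 = 290030.

290030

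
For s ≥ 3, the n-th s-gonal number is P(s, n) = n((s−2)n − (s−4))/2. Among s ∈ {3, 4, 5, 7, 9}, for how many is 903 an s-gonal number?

s = 3: P(3, 42) = 903. ✓
s = 4: P(4, 30) = 900 and P(4, 31) = 961; 903 is not s-gonal.
s = 5: P(5, 24) = 852 and P(5, 25) = 925; 903 is not s-gonal.
s = 7: P(7, 19) = 874 and P(7, 20) = 970; 903 is not s-gonal.
s = 9: P(9, 16) = 856 and P(9, 17) = 969; 903 is not s-gonal.
Hits: s ∈ {3} → 1.

1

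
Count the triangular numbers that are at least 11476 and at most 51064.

169

The n-th triangular number is n(n+1)/2.
Smallest index with value ≥ 11476: n = 151 (giving 11476).
Largest index with value ≤ 51064: n = 319 (giving 51040).
Indices 151 through 319: 169 terms.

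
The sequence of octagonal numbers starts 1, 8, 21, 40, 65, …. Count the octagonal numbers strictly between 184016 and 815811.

273

The n-th octagonal number is n(3n−2).
Smallest index with value > 184016: n = 249 (giving 185505).
Largest index with value < 815811: n = 521 (giving 813281).
Indices 249 through 521: 273 terms.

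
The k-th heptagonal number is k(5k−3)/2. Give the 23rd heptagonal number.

1288

The 23rd heptagonal number is n(5n−3)/2 with n = 23.
23·(5·23 − 3)/2 = 23·112/2 = 23·56 = 1288.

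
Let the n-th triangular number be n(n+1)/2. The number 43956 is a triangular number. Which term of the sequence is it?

296

Set n(n+1)/2 = 43956, giving n² + n − 87912 = 0.
So n = (-1 + 593) / 2 = 592/2 = 296.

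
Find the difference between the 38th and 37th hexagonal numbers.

Consecutive hexagonal numbers differ by 4n − 3: here 4·38 − 3 = 149.

149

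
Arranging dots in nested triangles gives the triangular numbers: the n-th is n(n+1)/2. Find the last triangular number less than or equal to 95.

91

Solve n(n+1)/2 ≤ 95 for integer n.
n = 13 gives 91 ≤ 95, while n = 14 gives 105 > 95; so the answer is 91.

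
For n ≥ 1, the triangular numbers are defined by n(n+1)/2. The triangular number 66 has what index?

Set n(n+1)/2 = 66, giving n² + n − 132 = 0.
So n = (-1 + 23) / 2 = 22/2 = 11.
Check: 11·12/2 = 66. ✓

11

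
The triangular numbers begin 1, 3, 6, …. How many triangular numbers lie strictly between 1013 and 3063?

33

The n-th triangular number is n(n+1)/2.
Smallest index with value > 1013: n = 45 (giving 1035).
Largest index with value < 3063: n = 77 (giving 3003).
Indices 45 through 77: 33 terms.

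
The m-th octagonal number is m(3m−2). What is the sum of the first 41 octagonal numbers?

Σ i(3i−2) = 3Σi² − 2Σi over i = 1..41.
Σi = 861 and Σi² = 23821.
3·23821 − 2·861 = 69741.

69741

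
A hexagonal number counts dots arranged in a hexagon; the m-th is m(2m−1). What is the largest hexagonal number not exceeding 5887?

Solve n(2n−1) ≤ 5887 for integer n.
n = 54 gives 5778 ≤ 5887, while n = 55 gives 5995 > 5887; so the answer is 5778.

5778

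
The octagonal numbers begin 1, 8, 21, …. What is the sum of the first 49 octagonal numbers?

Σ i(3i−2) = 3Σi² − 2Σi over i = 1..49.
Σi = 1225 and Σi² = 40425.
3·40425 − 2·1225 = 118825.

118825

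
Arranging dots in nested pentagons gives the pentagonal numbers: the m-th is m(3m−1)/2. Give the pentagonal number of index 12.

The 12th pentagonal number is n(3n−1)/2 with n = 12.
12·(3·12 − 1)/2 = 12·35/2 = 210.

210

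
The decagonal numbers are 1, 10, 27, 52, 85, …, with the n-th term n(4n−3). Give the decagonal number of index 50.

50·(4·50 − 3) = 50·197 = 9850.

9850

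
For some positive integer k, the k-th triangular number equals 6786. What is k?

Set n(n+1)/2 = 6786, giving n² + n − 13572 = 0.
The discriminant is 1 + 8·6786 = 54289, and √54289 = 233.
So n = (-1 + 233) / 2 = 232/2 = 116.
Check: 116·117/2 = 6786. ✓

116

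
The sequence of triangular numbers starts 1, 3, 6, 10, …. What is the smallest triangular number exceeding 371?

378

Solve n(n+1)/2 > 371 for integer n.
The largest n with value ≤ 371 is 26 (since 351 ≤ 371 < 378), so the first above is n = 27, value 378.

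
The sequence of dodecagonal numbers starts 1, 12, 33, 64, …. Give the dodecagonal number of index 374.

697884

The 374th dodecagonal number is n(5n−4) with n = 374.
374·(5·374 − 4) = 374·1866 = 697884.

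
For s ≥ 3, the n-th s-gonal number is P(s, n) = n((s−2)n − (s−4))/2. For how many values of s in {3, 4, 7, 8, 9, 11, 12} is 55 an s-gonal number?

2

s = 3: P(3, 10) = 55. ✓
s = 4: P(4, 7) = 49 and P(4, 8) = 64; 55 is not s-gonal.
s = 7: P(7, 5) = 55. ✓
s = 8: P(8, 4) = 40 and P(8, 5) = 65; 55 is not s-gonal.
s = 9: P(9, 4) = 46 and P(9, 5) = 75; 55 is not s-gonal.
s = 11: P(11, 3) = 30 and P(11, 4) = 58; 55 is not s-gonal.
s = 12: P(12, 3) = 33 and P(12, 4) = 64; 55 is not s-gonal.
Hits: s ∈ {3, 7} → 2.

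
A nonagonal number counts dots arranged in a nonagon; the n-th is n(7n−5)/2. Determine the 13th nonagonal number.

The 13th nonagonal number is n(7n−5)/2 with n = 13.
13·(7·13 − 5)/2 = 13·86/2 = 13·43 = 559.

559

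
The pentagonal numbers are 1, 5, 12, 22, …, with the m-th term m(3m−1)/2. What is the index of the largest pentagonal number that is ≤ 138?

9

Solve n(3n−1)/2 ≤ 138 for integer n.
n = 9 gives 117 ≤ 138, while n = 10 gives 145 > 138; so the answer is index 9.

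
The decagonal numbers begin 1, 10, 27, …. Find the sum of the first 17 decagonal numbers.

6681

Σ i(4i−3) = 4Σi² − 3Σi over i = 1..17.
Σi = 153 and Σi² = 1785.
4·1785 − 3·153 = 6681.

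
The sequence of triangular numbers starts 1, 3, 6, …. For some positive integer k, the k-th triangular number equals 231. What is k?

Set n(n+1)/2 = 231, giving n² + n − 462 = 0.
The discriminant is 1 + 8·231 = 1849, and √1849 = 43.
So n = (-1 + 43) / 2 = 42/2 = 21.

21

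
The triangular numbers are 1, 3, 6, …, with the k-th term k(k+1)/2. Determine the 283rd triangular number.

40186

The 283rd triangular number is n(n+1)/2 with n = 283.
283·284/2 = 80372/2 = 40186.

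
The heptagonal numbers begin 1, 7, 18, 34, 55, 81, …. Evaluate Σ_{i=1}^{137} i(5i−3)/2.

Σ i(5i−3)/2 = (5Σi² − 3Σi) / 2 over i = 1..137.
Σi = 9453 and Σi² = 866525.
(5·866525 − 3·9453) / 2 = 4304266/2 = 2152133.

2152133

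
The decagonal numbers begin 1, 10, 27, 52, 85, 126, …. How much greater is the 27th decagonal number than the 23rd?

27·(4·27 − 3) = 2835 and 23·(4·23 − 3) = 2047.
Difference: 2835 − 2047 = 788.

788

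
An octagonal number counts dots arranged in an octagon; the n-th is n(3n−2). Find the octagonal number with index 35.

3605

35·(3·35 − 2) = 35·103 = 3605.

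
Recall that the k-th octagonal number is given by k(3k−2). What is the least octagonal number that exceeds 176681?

Solve n(3n−2) > 176681 for integer n.
The largest n with value ≤ 176681 is 243 (since 176661 ≤ 176681 < 178120), so the first above is n = 244, value 178120.

178120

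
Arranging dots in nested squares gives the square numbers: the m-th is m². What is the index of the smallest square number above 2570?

Solve n² > 2570 for integer n.
The largest n with value ≤ 2570 is 50 (since 2500 ≤ 2570 < 2601), so the first above is n = 51, value 2601.

51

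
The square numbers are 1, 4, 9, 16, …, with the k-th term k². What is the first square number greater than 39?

49

Solve n² > 39 for integer n.
The largest n with value ≤ 39 is 6 (since 36 ≤ 39 < 49), so the first above is n = 7, value 49.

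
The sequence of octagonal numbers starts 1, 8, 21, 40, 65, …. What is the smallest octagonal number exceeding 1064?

Solve n(3n−2) > 1064 for integer n.
The largest n with value ≤ 1064 is 19 (since 1045 ≤ 1064 < 1160), so the first above is n = 20, value 1160.

1160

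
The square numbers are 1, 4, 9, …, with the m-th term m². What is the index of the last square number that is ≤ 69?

Solve n² ≤ 69 for integer n.
n = 8 gives 64 ≤ 69, while n = 9 gives 81 > 69; so the answer is index 8.

8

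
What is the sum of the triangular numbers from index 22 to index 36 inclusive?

Σ i(i+1)/2 = (Σi² + Σi) / 2 over i = 22..36.
Σi = 666 − 231 = 435 and Σi² = 16206 − 3311 = 12895.
(1·12895 + 1·435) / 2 = 13330/2 = 6665.

6665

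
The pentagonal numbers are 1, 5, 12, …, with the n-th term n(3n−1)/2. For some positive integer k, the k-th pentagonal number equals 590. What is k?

20

Set n(3n−1)/2 = 590, giving 3n² − n − 1180 = 0.
The discriminant is 1 + 24·590 = 14161, and √14161 = 119.
So n = (1 + 119) / 6 = 120/6 = 20.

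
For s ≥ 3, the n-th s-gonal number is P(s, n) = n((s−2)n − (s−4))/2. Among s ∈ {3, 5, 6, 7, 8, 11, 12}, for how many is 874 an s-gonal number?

s = 3: P(3, 41) = 861 and P(3, 42) = 903; 874 is not s-gonal.
s = 5: P(5, 24) = 852 and P(5, 25) = 925; 874 is not s-gonal.
s = 6: P(6, 21) = 861 and P(6, 22) = 946; 874 is not s-gonal.
s = 7: P(7, 19) = 874. ✓
s = 8: P(8, 17) = 833 and P(8, 18) = 936; 874 is not s-gonal.
s = 11: P(11, 14) = 833 and P(11, 15) = 960; 874 is not s-gonal.
s = 12: P(12, 13) = 793 and P(12, 14) = 924; 874 is not s-gonal.
Hits: s ∈ {7} → 1.

1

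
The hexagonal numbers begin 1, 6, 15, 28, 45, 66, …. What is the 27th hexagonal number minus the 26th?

Consecutive hexagonal numbers differ by 4n − 3: here 4·27 − 3 = 105.

105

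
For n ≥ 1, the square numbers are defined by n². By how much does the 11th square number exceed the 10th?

n² − (n−1)² = 2n − 1, so 11² − 10² = 2·11 − 1 = 21.

21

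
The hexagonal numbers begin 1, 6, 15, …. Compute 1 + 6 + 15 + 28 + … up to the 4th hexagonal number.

50

Σ i(2i−1) = 2Σi² − Σi over i = 1..4.
Σi = 10 and Σi² = 30.
2·30 − 1·10 = 50.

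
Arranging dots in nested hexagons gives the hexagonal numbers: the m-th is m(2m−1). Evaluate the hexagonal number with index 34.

2278

The 34th hexagonal number is n(2n−1) with n = 34.
34·(2·34 − 1) = 34·67 = 2278.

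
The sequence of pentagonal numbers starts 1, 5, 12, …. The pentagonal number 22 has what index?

Set n(3n−1)/2 = 22, giving 3n² − n − 44 = 0.
The discriminant is 1 + 24·22 = 529, and √529 = 23.
So n = (1 + 23) / 6 = 24/6 = 4.

4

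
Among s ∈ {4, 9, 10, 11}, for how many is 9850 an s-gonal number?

1

s = 4: P(4, 99) = 9801 and P(4, 100) = 10000; 9850 is not s-gonal.
s = 9: P(9, 53) = 9699 and P(9, 54) = 10071; 9850 is not s-gonal.
s = 10: P(10, 50) = 9850. ✓
s = 11: P(11, 47) = 9776 and P(11, 48) = 10200; 9850 is not s-gonal.
Hits: s ∈ {10} → 1.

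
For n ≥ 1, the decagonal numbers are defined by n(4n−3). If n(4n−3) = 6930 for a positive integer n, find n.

42

Set n(4n−3) = 6930, giving 4n² − 3n − 6930 = 0.
So n = (3 + 333) / 8 = 336/8 = 42.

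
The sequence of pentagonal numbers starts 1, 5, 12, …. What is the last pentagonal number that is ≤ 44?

Solve n(3n−1)/2 ≤ 44 for integer n.
n = 5 gives 35 ≤ 44, while n = 6 gives 51 > 44; so the answer is 35.

35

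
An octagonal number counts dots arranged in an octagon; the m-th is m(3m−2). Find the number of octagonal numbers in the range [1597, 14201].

The n-th octagonal number is n(3n−2).
Smallest index with value ≥ 1597: n = 24 (giving 1680).
Largest index with value ≤ 14201: n = 69 (giving 14145).
Indices 24 through 69: 46 terms.

46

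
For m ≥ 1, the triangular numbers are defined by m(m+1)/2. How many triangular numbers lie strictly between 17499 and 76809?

The n-th triangular number is n(n+1)/2.
Smallest index with value > 17499: n = 187 (giving 17578).
Largest index with value < 76809: n = 391 (giving 76636).
Indices 187 through 391: 205 terms.

205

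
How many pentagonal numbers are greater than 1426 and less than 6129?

33

The n-th pentagonal number is n(3n−1)/2.
Smallest index with value > 1426: n = 32 (giving 1520).
Largest index with value < 6129: n = 64 (giving 6112).
Indices 32 through 64: 33 terms.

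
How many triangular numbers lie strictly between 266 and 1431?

The n-th triangular number is n(n+1)/2.
Smallest index with value > 266: n = 23 (giving 276).
Largest index with value < 1431: n = 52 (giving 1378).
Indices 23 through 52: 30 terms.

30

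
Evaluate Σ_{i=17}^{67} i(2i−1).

Σ i(2i−1) = 2Σi² − Σi over i = 17..67.
Σi = 2278 − 136 = 2142 and Σi² = 102510 − 1496 = 101014.
2·101014 − 1·2142 = 199886.

199886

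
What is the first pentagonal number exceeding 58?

70

Solve n(3n−1)/2 > 58 for integer n.
The largest n with value ≤ 58 is 6 (since 51 ≤ 58 < 70), so the first above is n = 7, value 70.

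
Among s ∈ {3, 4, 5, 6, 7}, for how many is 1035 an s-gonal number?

2

s = 3: P(3, 45) = 1035. ✓
s = 4: P(4, 32) = 1024 and P(4, 33) = 1089; 1035 is not s-gonal.
s = 5: P(5, 26) = 1001 and P(5, 27) = 1080; 1035 is not s-gonal.
s = 6: P(6, 23) = 1035. ✓
s = 7: P(7, 20) = 970 and P(7, 21) = 1071; 1035 is not s-gonal.
Hits: s ∈ {3, 6} → 2.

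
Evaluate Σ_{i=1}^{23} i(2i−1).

Σ i(2i−1) = 2Σi² − Σi over i = 1..23.
Σi = 276 and Σi² = 4324.
2·4324 − 1·276 = 8372.

8372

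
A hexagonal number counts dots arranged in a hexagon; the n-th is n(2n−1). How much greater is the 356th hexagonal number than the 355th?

1421

Consecutive hexagonal numbers differ by 4n − 3: here 4·356 − 3 = 1421.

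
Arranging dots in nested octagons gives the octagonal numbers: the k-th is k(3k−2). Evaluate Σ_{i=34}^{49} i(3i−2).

Σ i(3i−2) = 3Σi² − 2Σi over i = 34..49.
Σi = 1225 − 561 = 664 and Σi² = 40425 − 12529 = 27896.
3·27896 − 2·664 = 82360.

82360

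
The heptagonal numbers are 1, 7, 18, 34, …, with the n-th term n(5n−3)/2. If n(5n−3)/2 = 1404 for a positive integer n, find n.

Set n(5n−3)/2 = 1404, giving 5n² − 3n − 2808 = 0.
The discriminant is 9 + 40·1404 = 56169, and √56169 = 237.
So n = (3 + 237) / 10 = 240/10 = 24.
Check: 24·(5·24 − 3)/2 = 1404. ✓

24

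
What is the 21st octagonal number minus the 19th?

236

21·(3·21 − 2) = 1281 and 19·(3·19 − 2) = 1045.
Difference: 1281 − 1045 = 236.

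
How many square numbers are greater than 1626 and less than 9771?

The n-th square number is n².
Smallest index with value > 1626: n = 41 (giving 1681).
Largest index with value < 9771: n = 98 (giving 9604).
Indices 41 through 98: 58 terms.

58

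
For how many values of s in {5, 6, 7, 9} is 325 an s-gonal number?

s = 5: P(5, 14) = 287 and P(5, 15) = 330; 325 is not s-gonal.
s = 6: P(6, 13) = 325. ✓
s = 7: P(7, 11) = 286 and P(7, 12) = 342; 325 is not s-gonal.
s = 9: P(9, 10) = 325. ✓
Hits: s ∈ {6, 9} → 2.

2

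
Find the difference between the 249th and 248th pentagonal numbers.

Consecutive pentagonal numbers differ by 3n − 2: here 3·249 − 2 = 745.

745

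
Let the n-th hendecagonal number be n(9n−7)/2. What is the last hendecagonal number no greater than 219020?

Solve n(9n−7)/2 ≤ 219020 for integer n.
n = 221 gives 219011 ≤ 219020, while n = 222 gives 221001 > 219020; so the answer is 219011.

219011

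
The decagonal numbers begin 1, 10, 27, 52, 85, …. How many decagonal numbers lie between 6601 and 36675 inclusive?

The n-th decagonal number is n(4n−3).
Smallest index with value ≥ 6601: n = 41 (giving 6601).
Largest index with value ≤ 36675: n = 96 (giving 36576).
Indices 41 through 96: 56 terms.

56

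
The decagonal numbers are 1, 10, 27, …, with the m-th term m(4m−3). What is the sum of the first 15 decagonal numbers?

4600

Σ i(4i−3) = 4Σi² − 3Σi over i = 1..15.
Σi = 120 and Σi² = 1240.
4·1240 − 3·120 = 4600.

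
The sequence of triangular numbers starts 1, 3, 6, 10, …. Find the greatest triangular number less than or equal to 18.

Solve n(n+1)/2 ≤ 18 for integer n.
n = 5 gives 15 ≤ 18, while n = 6 gives 21 > 18; so the answer is 15.

15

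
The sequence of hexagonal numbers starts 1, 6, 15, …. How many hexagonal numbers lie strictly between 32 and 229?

The n-th hexagonal number is n(2n−1).
Smallest index with value > 32: n = 5 (giving 45).
Largest index with value < 229: n = 10 (giving 190).
Indices 5 through 10: 6 terms.

6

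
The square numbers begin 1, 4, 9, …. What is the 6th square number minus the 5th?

n² − (n−1)² = 2n − 1, so 6² − 5² = 2·6 − 1 = 11.

11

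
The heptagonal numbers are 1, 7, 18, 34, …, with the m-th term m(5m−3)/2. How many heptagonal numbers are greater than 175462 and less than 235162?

41

The n-th heptagonal number is n(5n−3)/2.
Smallest index with value > 175462: n = 266 (giving 176491).
Largest index with value < 235162: n = 306 (giving 233631).
Indices 266 through 306: 41 terms.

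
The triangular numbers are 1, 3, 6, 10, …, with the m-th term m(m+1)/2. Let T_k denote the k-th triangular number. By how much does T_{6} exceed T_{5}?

Consecutive triangular numbers differ by n: T_{6} − T_{5} = 6.

6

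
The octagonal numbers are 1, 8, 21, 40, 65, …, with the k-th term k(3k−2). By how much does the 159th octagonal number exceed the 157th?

159·(3·159 − 2) = 75525 and 157·(3·157 − 2) = 73633.
Difference: 75525 − 73633 = 1892.

1892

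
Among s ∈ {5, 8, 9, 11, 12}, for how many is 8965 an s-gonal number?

1

s = 5: P(5, 77) = 8855 and P(5, 78) = 9087; 8965 is not s-gonal.
s = 8: P(8, 55) = 8965. ✓
s = 9: P(9, 50) = 8625 and P(9, 51) = 8976; 8965 is not s-gonal.
s = 11: P(11, 45) = 8955 and P(11, 46) = 9361; 8965 is not s-gonal.
s = 12: P(12, 42) = 8652 and P(12, 43) = 9073; 8965 is not s-gonal.
Hits: s ∈ {8} → 1.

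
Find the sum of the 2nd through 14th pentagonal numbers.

Σ i(3i−1)/2 = (3Σi² − Σi) / 2 over i = 2..14.
Σi = 105 − 1 = 104 and Σi² = 1015 − 1 = 1014.
(3·1014 − 1·104) / 2 = 2938/2 = 1469.

1469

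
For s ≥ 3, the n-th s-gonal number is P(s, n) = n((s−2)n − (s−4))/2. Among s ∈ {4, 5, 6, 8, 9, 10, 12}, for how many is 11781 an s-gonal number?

2

s = 4: P(4, 108) = 11664 and P(4, 109) = 11881; 11781 is not s-gonal.
s = 5: P(5, 88) = 11572 and P(5, 89) = 11837; 11781 is not s-gonal.
s = 6: P(6, 77) = 11781. ✓
s = 8: P(8, 63) = 11781. ✓
s = 9: P(9, 58) = 11629 and P(9, 59) = 12036; 11781 is not s-gonal.
s = 10: P(10, 54) = 11502 and P(10, 55) = 11935; 11781 is not s-gonal.
s = 12: P(12, 48) = 11328 and P(12, 49) = 11809; 11781 is not s-gonal.
Hits: s ∈ {6, 8} → 2.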